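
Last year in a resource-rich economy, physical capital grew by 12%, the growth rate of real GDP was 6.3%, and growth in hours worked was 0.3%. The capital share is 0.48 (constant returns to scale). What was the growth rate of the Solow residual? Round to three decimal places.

0.384%

Labor's share = 1 − 0.48 = 0.52.
Physical capital: 0.48 × 12 = 5.76 pp.
Hours worked: 0.52 × 0.3 = 0.156 pp.
TFP growth = 6.3 − 5.916 = 0.384%.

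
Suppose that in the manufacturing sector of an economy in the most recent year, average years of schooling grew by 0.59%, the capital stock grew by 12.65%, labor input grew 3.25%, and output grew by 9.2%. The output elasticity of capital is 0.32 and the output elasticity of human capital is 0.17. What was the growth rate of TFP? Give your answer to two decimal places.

TFP growth was 3.39%.

Labor's share = 1 − 0.32 − 0.17 = 0.51.
The capital stock: 0.32 × 12.65 = 4.048 pp.
Average years of schooling: 0.17 × 0.59 = 0.1003 pp.
Labor input: 0.51 × 3.25 = 1.6575 pp.
TFP growth = 9.2 − 5.8058 = 3.3942%.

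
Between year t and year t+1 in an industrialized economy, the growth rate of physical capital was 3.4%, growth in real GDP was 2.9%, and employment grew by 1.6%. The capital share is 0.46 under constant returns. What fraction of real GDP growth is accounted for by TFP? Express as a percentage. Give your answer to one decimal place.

Labor's share = 1 − 0.46 = 0.54.
Physical capital: 0.46 × 3.4 = 1.564 pp.
Employment: 0.54 × 1.6 = 0.864 pp.
TFP growth = 2.9 − 2.428 = 0.472%.
TFP share of growth = 0.472 / 2.9 × 100 = 16.276%.

16.3%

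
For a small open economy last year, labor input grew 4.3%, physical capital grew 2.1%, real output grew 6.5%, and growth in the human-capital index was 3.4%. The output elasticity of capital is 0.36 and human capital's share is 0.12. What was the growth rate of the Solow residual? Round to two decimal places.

Labor's share = 1 − 0.36 − 0.12 = 0.52.
Physical capital: 0.36 × 2.1 = 0.756 pp.
The human-capital index: 0.12 × 3.4 = 0.408 pp.
Labor input: 0.52 × 4.3 = 2.236 pp.
TFP growth = 6.5 − 3.4 = 3.1%.

The Solow residual growth was 3.10%.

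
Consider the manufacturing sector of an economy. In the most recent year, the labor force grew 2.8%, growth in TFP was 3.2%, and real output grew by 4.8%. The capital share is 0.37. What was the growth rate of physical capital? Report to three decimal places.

Labor's share = 1 − 0.37 = 0.63.
gY = gA + 0.63×2.8 + 0.37×g.
0.37×g = 4.8 − 3.2 − 1.764 = -0.164.
g = -0.164 / 0.37 = -0.44324%.

-0.443%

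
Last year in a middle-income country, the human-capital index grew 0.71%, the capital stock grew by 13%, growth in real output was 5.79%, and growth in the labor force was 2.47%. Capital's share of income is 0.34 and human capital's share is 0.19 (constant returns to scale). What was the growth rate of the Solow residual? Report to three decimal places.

The Solow residual grew 0.074%.

Labor's share = 1 − 0.34 − 0.19 = 0.47.
The capital stock: 0.34 × 13 = 4.42 pp.
The human-capital index: 0.19 × 0.71 = 0.1349 pp.
The labor force: 0.47 × 2.47 = 1.1609 pp.
TFP growth = 5.79 − 5.7158 = 0.0742%.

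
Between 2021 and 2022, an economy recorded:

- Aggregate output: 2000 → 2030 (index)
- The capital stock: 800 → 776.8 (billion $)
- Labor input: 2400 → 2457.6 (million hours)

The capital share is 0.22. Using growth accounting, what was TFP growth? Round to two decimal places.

0.27%

Aggregate output growth = (2030 − 2000) / 2000 = 1.5%.
The capital stock growth = (776.8 − 800) / 800 = -2.9%.
Labor input growth = (2457.6 − 2400) / 2400 = 2.4%.
Labor's share = 1 − 0.22 = 0.78.
The capital stock: 0.22 × (-2.9) = -0.638 pp.
Labor input: 0.78 × 2.4 = 1.872 pp.
TFP growth = 1.5 − 1.234 = 0.266%.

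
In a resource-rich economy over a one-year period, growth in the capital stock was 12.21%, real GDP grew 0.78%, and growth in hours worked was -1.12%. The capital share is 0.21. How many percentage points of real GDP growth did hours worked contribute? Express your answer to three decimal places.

-0.885

Labor's share = 1 − 0.21 = 0.79.
Contribution = share × growth = 0.79 × (-1.12) = -0.8848 pp.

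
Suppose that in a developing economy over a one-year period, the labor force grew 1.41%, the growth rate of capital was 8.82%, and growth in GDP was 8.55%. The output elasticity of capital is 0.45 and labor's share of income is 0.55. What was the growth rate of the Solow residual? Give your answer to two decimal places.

3.81%

Labor's share = 1 − 0.45 = 0.55.
Capital: 0.45 × 8.82 = 3.969 pp.
The labor force: 0.55 × 1.41 = 0.7755 pp.
TFP growth = 8.55 − 4.7445 = 3.8055%.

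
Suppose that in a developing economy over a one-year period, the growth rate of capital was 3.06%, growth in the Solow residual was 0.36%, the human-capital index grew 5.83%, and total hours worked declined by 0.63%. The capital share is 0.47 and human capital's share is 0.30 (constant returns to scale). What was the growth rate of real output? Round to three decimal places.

Real output grew 3.402%.

Labor's share = 1 − 0.47 − 0.3 = 0.23.
Capital: 0.47 × 3.06 = 1.4382 pp.
The human-capital index: 0.3 × 5.83 = 1.749 pp.
Total hours worked: 0.23 × (-0.63) = -0.1449 pp.
Output growth = 0.36 + 3.0423 = 3.4023%.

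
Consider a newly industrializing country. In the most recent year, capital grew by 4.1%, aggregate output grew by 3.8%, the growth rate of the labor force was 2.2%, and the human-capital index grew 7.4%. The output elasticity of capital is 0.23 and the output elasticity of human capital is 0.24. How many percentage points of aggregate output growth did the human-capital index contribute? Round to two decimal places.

Contribution = share × growth = 0.24 × 7.4 = 1.776 pp.

1.78 pp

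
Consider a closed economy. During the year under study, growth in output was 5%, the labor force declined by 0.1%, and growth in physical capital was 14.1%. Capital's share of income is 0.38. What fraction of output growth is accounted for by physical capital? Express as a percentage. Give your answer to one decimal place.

Physical capital contributed 0.38 × 14.1 = 5.358 pp.
Share of growth = 5.358 / 5 × 100 = 107.16%.

Physical capital accounted for 107.2% of growth.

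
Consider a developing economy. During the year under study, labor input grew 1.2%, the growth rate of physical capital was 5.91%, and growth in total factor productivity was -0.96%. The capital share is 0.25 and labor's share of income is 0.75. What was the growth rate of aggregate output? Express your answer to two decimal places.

1.42%

Labor's share = 1 − 0.25 = 0.75.
Physical capital: 0.25 × 5.91 = 1.4775 pp.
Labor input: 0.75 × 1.2 = 0.9 pp.
Output growth = -0.96 + 2.3775 = 1.4175%.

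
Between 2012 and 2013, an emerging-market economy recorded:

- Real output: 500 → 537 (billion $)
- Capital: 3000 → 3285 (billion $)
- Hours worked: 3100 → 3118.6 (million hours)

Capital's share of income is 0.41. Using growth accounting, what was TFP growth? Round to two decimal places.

3.15%

Real output growth = (537 − 500) / 500 = 7.4%.
Capital growth = (3285 − 3000) / 3000 = 9.5%.
Hours worked growth = (3118.6 − 3100) / 3100 = 0.6%.
Labor's share = 1 − 0.41 = 0.59.
Capital: 0.41 × 9.5 = 3.895 pp.
Hours worked: 0.59 × 0.6 = 0.354 pp.
TFP growth = 7.4 − 4.249 = 3.151%.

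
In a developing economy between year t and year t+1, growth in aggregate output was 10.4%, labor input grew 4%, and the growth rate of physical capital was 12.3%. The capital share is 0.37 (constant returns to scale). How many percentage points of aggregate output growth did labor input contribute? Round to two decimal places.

Labor's share = 1 − 0.37 = 0.63.
Contribution = share × growth = 0.63 × 4 = 2.52 pp.

2.52 percentage points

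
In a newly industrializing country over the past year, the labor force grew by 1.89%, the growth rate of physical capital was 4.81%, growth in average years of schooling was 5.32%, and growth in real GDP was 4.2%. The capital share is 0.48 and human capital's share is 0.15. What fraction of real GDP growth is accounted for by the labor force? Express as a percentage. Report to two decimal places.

Labor's share = 1 − 0.48 − 0.15 = 0.37.
The labor force contributed 0.37 × 1.89 = 0.6993 pp.
Share of growth = 0.6993 / 4.2 × 100 = 16.65%.

16.65%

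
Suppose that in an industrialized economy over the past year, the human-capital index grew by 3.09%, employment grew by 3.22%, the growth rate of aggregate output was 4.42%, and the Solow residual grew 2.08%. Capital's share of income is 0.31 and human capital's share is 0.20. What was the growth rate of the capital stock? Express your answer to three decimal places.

Labor's share = 1 − 0.31 − 0.2 = 0.49.
gY = gA + 0.2×3.09 + 0.49×3.22 + 0.31×g.
0.31×g = 4.42 − 2.08 − 2.1958 = 0.1442.
g = 0.1442 / 0.31 = 0.46516%.

The capital stock growth was 0.465%.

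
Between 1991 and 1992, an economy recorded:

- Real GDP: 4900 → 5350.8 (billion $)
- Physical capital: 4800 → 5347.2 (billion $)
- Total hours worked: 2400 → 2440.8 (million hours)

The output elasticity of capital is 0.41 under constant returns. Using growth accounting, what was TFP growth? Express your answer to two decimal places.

3.52%

Real GDP growth = (5350.8 − 4900) / 4900 = 9.2%.
Physical capital growth = (5347.2 − 4800) / 4800 = 11.4%.
Total hours worked growth = (2440.8 − 2400) / 2400 = 1.7%.
Labor's share = 1 − 0.41 = 0.59.
Physical capital: 0.41 × 11.4 = 4.674 pp.
Total hours worked: 0.59 × 1.7 = 1.003 pp.
TFP growth = 9.2 − 5.677 = 3.523%.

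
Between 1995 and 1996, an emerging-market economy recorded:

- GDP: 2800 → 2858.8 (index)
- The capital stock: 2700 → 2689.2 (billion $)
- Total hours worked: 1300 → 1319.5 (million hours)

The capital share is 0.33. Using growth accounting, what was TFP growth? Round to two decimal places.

GDP growth = (2858.8 − 2800) / 2800 = 2.1%.
The capital stock growth = (2689.2 − 2700) / 2700 = -0.4%.
Total hours worked growth = (1319.5 − 1300) / 1300 = 1.5%.
Labor's share = 1 − 0.33 = 0.67.
The capital stock: 0.33 × (-0.4) = -0.132 pp.
Total hours worked: 0.67 × 1.5 = 1.005 pp.
TFP growth = 2.1 − 0.873 = 1.227%.

1.23%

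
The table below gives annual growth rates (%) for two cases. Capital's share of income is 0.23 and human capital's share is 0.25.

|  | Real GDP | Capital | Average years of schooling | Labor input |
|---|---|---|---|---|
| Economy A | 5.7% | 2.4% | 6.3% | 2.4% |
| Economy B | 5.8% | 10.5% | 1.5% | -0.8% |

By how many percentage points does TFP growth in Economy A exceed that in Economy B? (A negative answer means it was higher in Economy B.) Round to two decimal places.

-1.10 percentage points

Labor's share = 1 − 0.23 − 0.25 = 0.52.
Economy A: TFP = 5.7 − 0.552 − 1.575 − 1.248 = 2.325%.
Economy B: TFP = 5.8 − 2.415 − 0.375 + 0.416 = 3.426%.
Difference = 2.325 − (3.426) = -1.101 pp.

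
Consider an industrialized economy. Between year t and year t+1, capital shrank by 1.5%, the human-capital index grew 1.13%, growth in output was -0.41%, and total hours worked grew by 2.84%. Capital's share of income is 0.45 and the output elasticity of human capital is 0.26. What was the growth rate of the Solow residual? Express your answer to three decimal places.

-0.852%

Labor's share = 1 − 0.45 − 0.26 = 0.29.
Capital: 0.45 × (-1.5) = -0.675 pp.
The human-capital index: 0.26 × 1.13 = 0.2938 pp.
Total hours worked: 0.29 × 2.84 = 0.8236 pp.
TFP growth = -0.41 − 0.4424 = -0.8524%.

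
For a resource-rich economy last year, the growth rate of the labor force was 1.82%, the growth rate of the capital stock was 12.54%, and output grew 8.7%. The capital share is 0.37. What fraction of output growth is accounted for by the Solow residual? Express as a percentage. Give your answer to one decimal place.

Labor's share = 1 − 0.37 = 0.63.
The capital stock: 0.37 × 12.54 = 4.6398 pp.
The labor force: 0.63 × 1.82 = 1.1466 pp.
TFP growth = 8.7 − 5.7864 = 2.9136%.
TFP share of growth = 2.9136 / 8.7 × 100 = 33.49%.

The Solow residual accounted for 33.5% of growth.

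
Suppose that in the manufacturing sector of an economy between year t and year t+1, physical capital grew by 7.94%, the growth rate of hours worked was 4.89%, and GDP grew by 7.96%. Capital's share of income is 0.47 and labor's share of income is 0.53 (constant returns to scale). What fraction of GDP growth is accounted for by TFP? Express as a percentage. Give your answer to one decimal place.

TFP accounted for 20.6% of growth.

Labor's share = 1 − 0.47 = 0.53.
Physical capital: 0.47 × 7.94 = 3.7318 pp.
Hours worked: 0.53 × 4.89 = 2.5917 pp.
TFP growth = 7.96 − 6.3235 = 1.6365%.
TFP share of growth = 1.6365 / 7.96 × 100 = 20.559%.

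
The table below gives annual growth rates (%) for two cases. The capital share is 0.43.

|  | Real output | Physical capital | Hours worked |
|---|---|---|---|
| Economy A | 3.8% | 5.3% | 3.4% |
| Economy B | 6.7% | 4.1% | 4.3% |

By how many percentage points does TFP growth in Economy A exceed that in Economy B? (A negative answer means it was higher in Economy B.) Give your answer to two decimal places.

-2.90 percentage points

Labor's share = 1 − 0.43 = 0.57.
Economy A: TFP = 3.8 − 2.279 − 1.938 = -0.417%.
Economy B: TFP = 6.7 − 1.763 − 2.451 = 2.486%.
Difference = -0.417 − (2.486) = -2.903 pp.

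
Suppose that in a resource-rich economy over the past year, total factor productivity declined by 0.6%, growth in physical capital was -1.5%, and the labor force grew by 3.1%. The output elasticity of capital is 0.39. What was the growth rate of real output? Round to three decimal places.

Labor's share = 1 − 0.39 = 0.61.
Physical capital: 0.39 × (-1.5) = -0.585 pp.
The labor force: 0.61 × 3.1 = 1.891 pp.
Output growth = -0.6 + 1.306 = 0.706%.

Real output growth was 0.706%.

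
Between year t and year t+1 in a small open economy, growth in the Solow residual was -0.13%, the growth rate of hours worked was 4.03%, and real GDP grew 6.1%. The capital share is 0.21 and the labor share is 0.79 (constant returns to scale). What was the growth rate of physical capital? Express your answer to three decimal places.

Physical capital grew 14.506%.

Labor's share = 1 − 0.21 = 0.79.
gY = gA + 0.79×4.03 + 0.21×g.
0.21×g = 6.1 + 0.13 − 3.1837 = 3.0463.
g = 3.0463 / 0.21 = 14.50619%.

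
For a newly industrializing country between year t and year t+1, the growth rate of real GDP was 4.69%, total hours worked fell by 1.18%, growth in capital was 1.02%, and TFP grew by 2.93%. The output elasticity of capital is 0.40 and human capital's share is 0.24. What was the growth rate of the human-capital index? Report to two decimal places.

7.40%

Labor's share = 1 − 0.4 − 0.24 = 0.36.
gY = gA + 0.4×1.02 + 0.36×(-1.18) + 0.24×g.
0.24×g = 4.69 − 2.93 + 0.0168 = 1.7768.
g = 1.7768 / 0.24 = 7.4033%.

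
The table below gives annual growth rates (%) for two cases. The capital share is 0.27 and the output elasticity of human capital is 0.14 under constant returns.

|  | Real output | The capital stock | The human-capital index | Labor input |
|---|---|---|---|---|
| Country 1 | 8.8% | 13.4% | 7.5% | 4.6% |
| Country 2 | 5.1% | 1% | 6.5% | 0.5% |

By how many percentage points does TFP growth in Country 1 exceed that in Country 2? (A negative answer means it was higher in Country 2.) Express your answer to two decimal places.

-2.21 percentage points

Labor's share = 1 − 0.27 − 0.14 = 0.59.
Country 1: TFP = 8.8 − 3.618 − 1.05 − 2.714 = 1.418%.
Country 2: TFP = 5.1 − 0.27 − 0.91 − 0.295 = 3.625%.
Difference = 1.418 − (3.625) = -2.207 pp.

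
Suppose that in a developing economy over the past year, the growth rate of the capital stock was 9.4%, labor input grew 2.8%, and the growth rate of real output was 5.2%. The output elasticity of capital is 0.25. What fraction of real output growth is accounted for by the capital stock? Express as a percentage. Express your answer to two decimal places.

The capital stock contributed 0.25 × 9.4 = 2.35 pp.
Share of growth = 2.35 / 5.2 × 100 = 45.1923%.

The capital stock accounted for 45.19% of growth.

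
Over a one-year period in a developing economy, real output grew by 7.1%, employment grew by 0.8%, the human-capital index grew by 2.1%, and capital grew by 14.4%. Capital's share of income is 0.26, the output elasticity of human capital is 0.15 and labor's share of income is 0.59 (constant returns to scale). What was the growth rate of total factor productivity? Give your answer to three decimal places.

Labor's share = 1 − 0.26 − 0.15 = 0.59.
Capital: 0.26 × 14.4 = 3.744 pp.
The human-capital index: 0.15 × 2.1 = 0.315 pp.
Employment: 0.59 × 0.8 = 0.472 pp.
TFP growth = 7.1 − 4.531 = 2.569%.

Total factor productivity growth was 2.569%.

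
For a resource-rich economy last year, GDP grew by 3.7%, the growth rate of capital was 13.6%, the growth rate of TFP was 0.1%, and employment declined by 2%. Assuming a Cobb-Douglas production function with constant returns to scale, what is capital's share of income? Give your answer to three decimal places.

0.359

gY = gA + α·gK + (1−α)·gL, so gY − gA − gL = α(gK − gL).
3.7 − 0.1 + 2 = α × (13.6 − (-2)).
5.6 = 15.6 α, so α = 0.35897.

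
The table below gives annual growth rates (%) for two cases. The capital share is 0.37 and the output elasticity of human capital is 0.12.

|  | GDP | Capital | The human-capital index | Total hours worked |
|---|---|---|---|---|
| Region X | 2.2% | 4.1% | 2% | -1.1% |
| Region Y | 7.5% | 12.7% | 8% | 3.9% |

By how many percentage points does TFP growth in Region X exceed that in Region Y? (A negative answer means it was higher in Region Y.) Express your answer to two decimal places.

1.15 percentage points

Labor's share = 1 − 0.37 − 0.12 = 0.51.
Region X: TFP = 2.2 − 1.517 − 0.24 + 0.561 = 1.004%.
Region Y: TFP = 7.5 − 4.699 − 0.96 − 1.989 = -0.148%.
Difference = 1.004 − (-0.148) = 1.152 pp.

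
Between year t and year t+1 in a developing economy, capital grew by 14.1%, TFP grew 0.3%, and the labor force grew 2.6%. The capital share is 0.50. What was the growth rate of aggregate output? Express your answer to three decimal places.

Labor's share = 1 − 0.5 = 0.5.
Capital: 0.5 × 14.1 = 7.05 pp.
The labor force: 0.5 × 2.6 = 1.3 pp.
Output growth = 0.3 + 8.35 = 8.65%.

8.650%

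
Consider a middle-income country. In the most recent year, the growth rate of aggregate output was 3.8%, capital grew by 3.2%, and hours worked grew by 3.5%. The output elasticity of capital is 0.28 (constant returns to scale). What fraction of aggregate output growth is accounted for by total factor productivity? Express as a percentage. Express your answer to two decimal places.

Labor's share = 1 − 0.28 = 0.72.
Capital: 0.28 × 3.2 = 0.896 pp.
Hours worked: 0.72 × 3.5 = 2.52 pp.
TFP growth = 3.8 − 3.416 = 0.384%.
TFP share of growth = 0.384 / 3.8 × 100 = 10.1053%.

10.11%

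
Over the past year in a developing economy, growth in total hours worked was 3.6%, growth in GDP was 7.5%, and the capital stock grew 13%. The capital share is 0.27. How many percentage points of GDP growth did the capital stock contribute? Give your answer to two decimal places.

Contribution = share × growth = 0.27 × 13 = 3.51 pp.

3.51 pp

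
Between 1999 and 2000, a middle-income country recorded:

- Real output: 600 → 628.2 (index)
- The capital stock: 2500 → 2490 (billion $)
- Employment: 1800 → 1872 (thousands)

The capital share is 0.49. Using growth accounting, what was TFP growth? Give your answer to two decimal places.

TFP grew 2.86%.

Real output growth = (628.2 − 600) / 600 = 4.7%.
The capital stock growth = (2490 − 2500) / 2500 = -0.4%.
Employment growth = (1872 − 1800) / 1800 = 4%.
Labor's share = 1 − 0.49 = 0.51.
The capital stock: 0.49 × (-0.4) = -0.196 pp.
Employment: 0.51 × 4 = 2.04 pp.
TFP growth = 4.7 − 1.844 = 2.856%.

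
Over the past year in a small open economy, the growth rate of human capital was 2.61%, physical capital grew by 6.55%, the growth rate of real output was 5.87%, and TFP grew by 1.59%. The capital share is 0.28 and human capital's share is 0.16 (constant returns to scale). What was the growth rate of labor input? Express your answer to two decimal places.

Labor's share = 1 − 0.28 − 0.16 = 0.56.
gY = gA + 0.28×6.55 + 0.16×2.61 + 0.56×g.
0.56×g = 5.87 − 1.59 − 2.2516 = 2.0284.
g = 2.0284 / 0.56 = 3.6221%.

Labor input growth was 3.62%.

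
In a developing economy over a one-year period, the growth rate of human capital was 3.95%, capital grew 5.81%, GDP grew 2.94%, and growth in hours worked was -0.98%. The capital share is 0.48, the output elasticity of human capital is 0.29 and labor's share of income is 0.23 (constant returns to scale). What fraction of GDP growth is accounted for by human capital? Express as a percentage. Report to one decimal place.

Human capital accounted for 39.0% of growth.

Human capital contributed 0.29 × 3.95 = 1.1455 pp.
Share of growth = 1.1455 / 2.94 × 100 = 38.963%.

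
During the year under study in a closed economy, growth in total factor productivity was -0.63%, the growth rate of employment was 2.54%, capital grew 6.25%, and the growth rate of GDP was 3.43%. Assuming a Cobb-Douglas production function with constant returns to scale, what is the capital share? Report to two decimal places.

α = 0.41

gY = gA + α·gK + (1−α)·gL, so gY − gA − gL = α(gK − gL).
3.43 + 0.63 − 2.54 = α × (6.25 − 2.54).
1.52 = 3.71 α, so α = 0.4097.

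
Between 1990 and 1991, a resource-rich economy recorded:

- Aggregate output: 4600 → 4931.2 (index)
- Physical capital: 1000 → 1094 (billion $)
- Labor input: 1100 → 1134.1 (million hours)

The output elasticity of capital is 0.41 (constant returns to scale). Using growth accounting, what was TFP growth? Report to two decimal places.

1.52%

Aggregate output growth = (4931.2 − 4600) / 4600 = 7.2%.
Physical capital growth = (1094 − 1000) / 1000 = 9.4%.
Labor input growth = (1134.1 − 1100) / 1100 = 3.1%.
Labor's share = 1 − 0.41 = 0.59.
Physical capital: 0.41 × 9.4 = 3.854 pp.
Labor input: 0.59 × 3.1 = 1.829 pp.
TFP growth = 7.2 − 5.683 = 1.517%.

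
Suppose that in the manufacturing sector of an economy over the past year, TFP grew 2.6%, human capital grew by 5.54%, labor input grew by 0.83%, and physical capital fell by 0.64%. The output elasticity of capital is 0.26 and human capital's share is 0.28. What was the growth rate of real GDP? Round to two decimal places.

Real GDP grew 4.37%.

Labor's share = 1 − 0.26 − 0.28 = 0.46.
Physical capital: 0.26 × (-0.64) = -0.1664 pp.
Human capital: 0.28 × 5.54 = 1.5512 pp.
Labor input: 0.46 × 0.83 = 0.3818 pp.
Output growth = 2.6 + 1.7666 = 4.3666%.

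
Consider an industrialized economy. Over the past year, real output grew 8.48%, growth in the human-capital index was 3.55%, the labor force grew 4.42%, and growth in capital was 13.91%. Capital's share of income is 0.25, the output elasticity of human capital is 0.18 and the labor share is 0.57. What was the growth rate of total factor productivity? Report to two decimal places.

Labor's share = 1 − 0.25 − 0.18 = 0.57.
Capital: 0.25 × 13.91 = 3.4775 pp.
The human-capital index: 0.18 × 3.55 = 0.639 pp.
The labor force: 0.57 × 4.42 = 2.5194 pp.
TFP growth = 8.48 − 6.6359 = 1.8441%.

Total factor productivity grew 1.84%.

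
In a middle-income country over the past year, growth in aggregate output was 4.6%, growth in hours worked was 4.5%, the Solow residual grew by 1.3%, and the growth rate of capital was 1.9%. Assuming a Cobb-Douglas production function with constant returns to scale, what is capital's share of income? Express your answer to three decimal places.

gY = gA + α·gK + (1−α)·gL, so gY − gA − gL = α(gK − gL).
4.6 − 1.3 − 4.5 = α × (1.9 − 4.5).
-1.2 = -2.6 α, so α = 0.46154.

α = 0.462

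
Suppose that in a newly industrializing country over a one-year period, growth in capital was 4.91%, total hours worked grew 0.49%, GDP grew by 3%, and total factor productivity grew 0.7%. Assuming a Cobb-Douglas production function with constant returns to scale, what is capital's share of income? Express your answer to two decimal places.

gY = gA + α·gK + (1−α)·gL, so gY − gA − gL = α(gK − gL).
3 − 0.7 − 0.49 = α × (4.91 − 0.49).
1.81 = 4.42 α, so α = 0.4095.

Capital's share of income is 0.41.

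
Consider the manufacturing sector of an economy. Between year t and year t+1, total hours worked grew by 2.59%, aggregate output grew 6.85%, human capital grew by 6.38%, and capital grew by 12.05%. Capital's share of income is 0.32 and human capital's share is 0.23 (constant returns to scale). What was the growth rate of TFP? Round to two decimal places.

TFP grew 0.36%.

Labor's share = 1 − 0.32 − 0.23 = 0.45.
Capital: 0.32 × 12.05 = 3.856 pp.
Human capital: 0.23 × 6.38 = 1.4674 pp.
Total hours worked: 0.45 × 2.59 = 1.1655 pp.
TFP growth = 6.85 − 6.4889 = 0.3611%.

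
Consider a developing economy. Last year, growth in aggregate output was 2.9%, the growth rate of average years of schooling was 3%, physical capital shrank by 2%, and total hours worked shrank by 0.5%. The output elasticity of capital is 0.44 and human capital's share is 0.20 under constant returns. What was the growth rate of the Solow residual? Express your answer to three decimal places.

Labor's share = 1 − 0.44 − 0.2 = 0.36.
Physical capital: 0.44 × (-2) = -0.88 pp.
Average years of schooling: 0.2 × 3 = 0.6 pp.
Total hours worked: 0.36 × (-0.5) = -0.18 pp.
TFP growth = 2.9 + 0.46 = 3.36%.

3.360%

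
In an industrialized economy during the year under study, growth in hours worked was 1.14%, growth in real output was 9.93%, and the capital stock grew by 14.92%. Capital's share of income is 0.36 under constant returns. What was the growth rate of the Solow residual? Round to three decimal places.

Labor's share = 1 − 0.36 = 0.64.
The capital stock: 0.36 × 14.92 = 5.3712 pp.
Hours worked: 0.64 × 1.14 = 0.7296 pp.
TFP growth = 9.93 − 6.1008 = 3.8292%.

The Solow residual growth was 3.829%.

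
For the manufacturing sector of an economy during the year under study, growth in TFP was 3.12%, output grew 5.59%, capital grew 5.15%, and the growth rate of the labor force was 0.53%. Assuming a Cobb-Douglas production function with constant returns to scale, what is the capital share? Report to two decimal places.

α = 0.42

gY = gA + α·gK + (1−α)·gL, so gY − gA − gL = α(gK − gL).
5.59 − 3.12 − 0.53 = α × (5.15 − 0.53).
1.94 = 4.62 α, so α = 0.4199.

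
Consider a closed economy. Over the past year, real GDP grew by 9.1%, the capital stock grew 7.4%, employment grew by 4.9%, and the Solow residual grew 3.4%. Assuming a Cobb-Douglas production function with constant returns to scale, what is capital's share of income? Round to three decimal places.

gY = gA + α·gK + (1−α)·gL, so gY − gA − gL = α(gK − gL).
9.1 − 3.4 − 4.9 = α × (7.4 − 4.9).
0.8 = 2.5 α, so α = 0.32.

α = 0.320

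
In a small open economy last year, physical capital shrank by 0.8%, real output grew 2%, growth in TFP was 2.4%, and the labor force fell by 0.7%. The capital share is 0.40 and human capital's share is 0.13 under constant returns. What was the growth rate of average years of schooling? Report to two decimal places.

1.92%

Labor's share = 1 − 0.4 − 0.13 = 0.47.
gY = gA + 0.4×(-0.8) + 0.47×(-0.7) + 0.13×g.
0.13×g = 2 − 2.4 + 0.649 = 0.249.
g = 0.249 / 0.13 = 1.9154%.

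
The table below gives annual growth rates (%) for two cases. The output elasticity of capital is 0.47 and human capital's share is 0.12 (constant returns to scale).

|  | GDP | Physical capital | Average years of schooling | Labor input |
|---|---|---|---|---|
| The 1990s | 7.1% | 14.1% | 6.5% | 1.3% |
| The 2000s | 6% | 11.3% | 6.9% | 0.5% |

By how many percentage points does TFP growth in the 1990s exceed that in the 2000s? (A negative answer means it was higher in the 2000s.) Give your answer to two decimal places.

-0.50 percentage points

Labor's share = 1 − 0.47 − 0.12 = 0.41.
The 1990s: TFP = 7.1 − 6.627 − 0.78 − 0.533 = -0.84%.
The 2000s: TFP = 6 − 5.311 − 0.828 − 0.205 = -0.344%.
Difference = -0.84 − (-0.344) = -0.496 pp.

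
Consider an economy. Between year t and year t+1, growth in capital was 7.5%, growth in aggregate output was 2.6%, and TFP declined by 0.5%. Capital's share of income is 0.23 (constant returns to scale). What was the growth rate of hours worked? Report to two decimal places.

Labor's share = 1 − 0.23 = 0.77.
gY = gA + 0.23×7.5 + 0.77×g.
0.77×g = 2.6 + 0.5 − 1.725 = 1.375.
g = 1.375 / 0.77 = 1.7857%.

1.79%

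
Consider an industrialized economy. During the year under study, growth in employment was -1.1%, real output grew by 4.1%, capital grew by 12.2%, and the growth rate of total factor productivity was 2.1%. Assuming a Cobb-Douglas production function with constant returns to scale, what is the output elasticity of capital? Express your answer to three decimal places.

gY = gA + α·gK + (1−α)·gL, so gY − gA − gL = α(gK − gL).
4.1 − 2.1 + 1.1 = α × (12.2 − (-1.1)).
3.1 = 13.3 α, so α = 0.23308.

α = 0.233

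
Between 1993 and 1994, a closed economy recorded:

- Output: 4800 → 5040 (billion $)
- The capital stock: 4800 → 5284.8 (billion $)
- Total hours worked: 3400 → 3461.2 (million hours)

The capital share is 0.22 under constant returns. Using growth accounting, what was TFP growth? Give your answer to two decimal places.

1.37%

Output growth = (5040 − 4800) / 4800 = 5%.
The capital stock growth = (5284.8 − 4800) / 4800 = 10.1%.
Total hours worked growth = (3461.2 − 3400) / 3400 = 1.8%.
Labor's share = 1 − 0.22 = 0.78.
The capital stock: 0.22 × 10.1 = 2.222 pp.
Total hours worked: 0.78 × 1.8 = 1.404 pp.
TFP growth = 5 − 3.626 = 1.374%.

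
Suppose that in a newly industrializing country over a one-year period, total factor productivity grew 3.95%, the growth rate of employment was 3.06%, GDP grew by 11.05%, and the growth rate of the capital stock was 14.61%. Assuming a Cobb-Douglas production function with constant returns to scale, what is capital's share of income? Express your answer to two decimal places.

Capital's share of income is 0.35.

gY = gA + α·gK + (1−α)·gL, so gY − gA − gL = α(gK − gL).
11.05 − 3.95 − 3.06 = α × (14.61 − 3.06).
4.04 = 11.55 α, so α = 0.3498.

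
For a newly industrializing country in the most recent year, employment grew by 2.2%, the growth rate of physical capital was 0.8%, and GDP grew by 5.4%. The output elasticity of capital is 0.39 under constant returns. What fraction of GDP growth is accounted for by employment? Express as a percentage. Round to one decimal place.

Labor's share = 1 − 0.39 = 0.61.
Employment contributed 0.61 × 2.2 = 1.342 pp.
Share of growth = 1.342 / 5.4 × 100 = 24.852%.

Employment accounted for 24.9% of growth.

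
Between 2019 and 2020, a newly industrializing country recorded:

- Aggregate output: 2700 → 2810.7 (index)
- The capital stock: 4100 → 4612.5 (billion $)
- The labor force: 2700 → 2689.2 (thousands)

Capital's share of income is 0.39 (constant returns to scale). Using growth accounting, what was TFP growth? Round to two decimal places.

Aggregate output growth = (2810.7 − 2700) / 2700 = 4.1%.
The capital stock growth = (4612.5 − 4100) / 4100 = 12.5%.
The labor force growth = (2689.2 − 2700) / 2700 = -0.4%.
Labor's share = 1 − 0.39 = 0.61.
The capital stock: 0.39 × 12.5 = 4.875 pp.
The labor force: 0.61 × (-0.4) = -0.244 pp.
TFP growth = 4.1 − 4.631 = -0.531%.

-0.53%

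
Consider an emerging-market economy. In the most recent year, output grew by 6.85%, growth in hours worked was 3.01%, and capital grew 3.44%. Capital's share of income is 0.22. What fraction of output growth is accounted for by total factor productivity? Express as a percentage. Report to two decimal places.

Total factor productivity accounted for 54.68% of growth.

Labor's share = 1 − 0.22 = 0.78.
Capital: 0.22 × 3.44 = 0.7568 pp.
Hours worked: 0.78 × 3.01 = 2.3478 pp.
TFP growth = 6.85 − 3.1046 = 3.7454%.
TFP share of growth = 3.7454 / 6.85 × 100 = 54.6774%.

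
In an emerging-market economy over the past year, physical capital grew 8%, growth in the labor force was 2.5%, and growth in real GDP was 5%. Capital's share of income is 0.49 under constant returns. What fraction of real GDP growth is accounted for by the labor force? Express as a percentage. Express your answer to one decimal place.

The labor force accounted for 25.5% of growth.

Labor's share = 1 − 0.49 = 0.51.
The labor force contributed 0.51 × 2.5 = 1.275 pp.
Share of growth = 1.275 / 5 × 100 = 25.5%.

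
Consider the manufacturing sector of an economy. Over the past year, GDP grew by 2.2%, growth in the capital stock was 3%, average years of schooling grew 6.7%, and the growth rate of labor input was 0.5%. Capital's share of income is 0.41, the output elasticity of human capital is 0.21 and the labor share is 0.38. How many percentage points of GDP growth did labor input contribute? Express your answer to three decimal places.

Labor's share = 1 − 0.41 − 0.21 = 0.38.
Contribution = share × growth = 0.38 × 0.5 = 0.19 pp.

0.190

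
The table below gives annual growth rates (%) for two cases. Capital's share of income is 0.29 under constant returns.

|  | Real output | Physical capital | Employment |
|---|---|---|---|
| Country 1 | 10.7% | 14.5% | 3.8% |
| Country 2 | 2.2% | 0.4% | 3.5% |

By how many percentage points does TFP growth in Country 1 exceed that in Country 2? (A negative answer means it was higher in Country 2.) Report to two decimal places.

4.20 percentage points

Labor's share = 1 − 0.29 = 0.71.
Country 1: TFP = 10.7 − 4.205 − 2.698 = 3.797%.
Country 2: TFP = 2.2 − 0.116 − 2.485 = -0.401%.
Difference = 3.797 − (-0.401) = 4.198 pp.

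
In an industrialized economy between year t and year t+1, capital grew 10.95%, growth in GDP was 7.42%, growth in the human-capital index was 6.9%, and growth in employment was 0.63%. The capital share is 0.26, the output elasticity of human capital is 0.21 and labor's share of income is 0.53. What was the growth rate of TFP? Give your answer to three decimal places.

TFP growth was 2.790%.

Labor's share = 1 − 0.26 − 0.21 = 0.53.
Capital: 0.26 × 10.95 = 2.847 pp.
The human-capital index: 0.21 × 6.9 = 1.449 pp.
Employment: 0.53 × 0.63 = 0.3339 pp.
TFP growth = 7.42 − 4.6299 = 2.7901%.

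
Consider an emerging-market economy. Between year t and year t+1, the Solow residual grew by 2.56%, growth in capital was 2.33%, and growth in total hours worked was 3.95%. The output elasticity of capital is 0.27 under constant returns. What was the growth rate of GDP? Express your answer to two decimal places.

6.07%

Labor's share = 1 − 0.27 = 0.73.
Capital: 0.27 × 2.33 = 0.6291 pp.
Total hours worked: 0.73 × 3.95 = 2.8835 pp.
Output growth = 2.56 + 3.5126 = 6.0726%.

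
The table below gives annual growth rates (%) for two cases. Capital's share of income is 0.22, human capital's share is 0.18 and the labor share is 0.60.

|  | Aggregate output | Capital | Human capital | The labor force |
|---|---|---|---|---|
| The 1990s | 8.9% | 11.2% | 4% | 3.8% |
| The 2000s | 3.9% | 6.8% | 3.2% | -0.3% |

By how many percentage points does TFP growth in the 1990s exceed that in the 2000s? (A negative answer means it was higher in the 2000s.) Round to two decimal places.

Labor's share = 1 − 0.22 − 0.18 = 0.6.
The 1990s: TFP = 8.9 − 2.464 − 0.72 − 2.28 = 3.436%.
The 2000s: TFP = 3.9 − 1.496 − 0.576 + 0.18 = 2.008%.
Difference = 3.436 − (2.008) = 1.428 pp.

1.43 percentage points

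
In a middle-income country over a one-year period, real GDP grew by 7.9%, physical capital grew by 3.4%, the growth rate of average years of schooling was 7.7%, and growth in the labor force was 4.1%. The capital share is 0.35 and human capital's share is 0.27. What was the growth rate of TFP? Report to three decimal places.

3.073%

Labor's share = 1 − 0.35 − 0.27 = 0.38.
Physical capital: 0.35 × 3.4 = 1.19 pp.
Average years of schooling: 0.27 × 7.7 = 2.079 pp.
The labor force: 0.38 × 4.1 = 1.558 pp.
TFP growth = 7.9 − 4.827 = 3.073%.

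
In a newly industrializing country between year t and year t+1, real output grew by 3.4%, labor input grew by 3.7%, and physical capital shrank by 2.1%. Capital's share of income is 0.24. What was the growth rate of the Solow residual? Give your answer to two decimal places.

Labor's share = 1 − 0.24 = 0.76.
Physical capital: 0.24 × (-2.1) = -0.504 pp.
Labor input: 0.76 × 3.7 = 2.812 pp.
TFP growth = 3.4 − 2.308 = 1.092%.

The Solow residual grew 1.09%.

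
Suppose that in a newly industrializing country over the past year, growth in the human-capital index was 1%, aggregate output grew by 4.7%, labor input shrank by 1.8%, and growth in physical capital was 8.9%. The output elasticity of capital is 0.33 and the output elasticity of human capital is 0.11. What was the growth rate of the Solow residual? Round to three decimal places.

2.661%

Labor's share = 1 − 0.33 − 0.11 = 0.56.
Physical capital: 0.33 × 8.9 = 2.937 pp.
The human-capital index: 0.11 × 1 = 0.11 pp.
Labor input: 0.56 × (-1.8) = -1.008 pp.
TFP growth = 4.7 − 2.039 = 2.661%.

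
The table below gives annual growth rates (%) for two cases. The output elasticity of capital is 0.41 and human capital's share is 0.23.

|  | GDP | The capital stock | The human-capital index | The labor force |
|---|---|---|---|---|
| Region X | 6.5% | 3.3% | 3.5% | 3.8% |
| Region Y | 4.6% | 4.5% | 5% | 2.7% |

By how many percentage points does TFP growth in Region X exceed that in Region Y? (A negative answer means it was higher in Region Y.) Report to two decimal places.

Labor's share = 1 − 0.41 − 0.23 = 0.36.
Region X: TFP = 6.5 − 1.353 − 0.805 − 1.368 = 2.974%.
Region Y: TFP = 4.6 − 1.845 − 1.15 − 0.972 = 0.633%.
Difference = 2.974 − (0.633) = 2.341 pp.

2.34 percentage points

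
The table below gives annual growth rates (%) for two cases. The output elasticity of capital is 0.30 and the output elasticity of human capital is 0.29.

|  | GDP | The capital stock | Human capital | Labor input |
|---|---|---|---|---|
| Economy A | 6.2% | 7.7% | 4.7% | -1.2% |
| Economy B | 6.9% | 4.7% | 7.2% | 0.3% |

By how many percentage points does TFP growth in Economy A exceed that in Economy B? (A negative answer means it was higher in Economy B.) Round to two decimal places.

Labor's share = 1 − 0.3 − 0.29 = 0.41.
Economy A: TFP = 6.2 − 2.31 − 1.363 + 0.492 = 3.019%.
Economy B: TFP = 6.9 − 1.41 − 2.088 − 0.123 = 3.279%.
Difference = 3.019 − (3.279) = -0.26 pp.

-0.26 percentage points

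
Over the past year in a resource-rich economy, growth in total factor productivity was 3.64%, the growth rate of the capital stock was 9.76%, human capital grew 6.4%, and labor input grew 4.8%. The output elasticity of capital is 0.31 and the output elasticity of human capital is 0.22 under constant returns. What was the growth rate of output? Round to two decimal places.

Labor's share = 1 − 0.31 − 0.22 = 0.47.
The capital stock: 0.31 × 9.76 = 3.0256 pp.
Human capital: 0.22 × 6.4 = 1.408 pp.
Labor input: 0.47 × 4.8 = 2.256 pp.
Output growth = 3.64 + 6.6896 = 10.3296%.

Output growth was 10.33%.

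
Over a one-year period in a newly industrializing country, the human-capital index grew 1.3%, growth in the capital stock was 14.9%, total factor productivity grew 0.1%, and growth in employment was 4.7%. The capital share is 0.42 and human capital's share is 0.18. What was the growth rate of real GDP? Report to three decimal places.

Labor's share = 1 − 0.42 − 0.18 = 0.4.
The capital stock: 0.42 × 14.9 = 6.258 pp.
The human-capital index: 0.18 × 1.3 = 0.234 pp.
Employment: 0.4 × 4.7 = 1.88 pp.
Output growth = 0.1 + 8.372 = 8.472%.

8.472%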